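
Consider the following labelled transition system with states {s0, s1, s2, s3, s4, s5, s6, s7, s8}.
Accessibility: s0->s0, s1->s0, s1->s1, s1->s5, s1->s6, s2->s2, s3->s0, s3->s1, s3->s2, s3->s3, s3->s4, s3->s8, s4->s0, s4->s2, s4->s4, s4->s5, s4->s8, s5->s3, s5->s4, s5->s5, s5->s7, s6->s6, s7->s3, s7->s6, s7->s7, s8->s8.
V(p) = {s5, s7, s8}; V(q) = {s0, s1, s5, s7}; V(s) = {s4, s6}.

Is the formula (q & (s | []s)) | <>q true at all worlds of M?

No

Let φ = (q & (s | []s)) | <>q. Evaluate φ at each world:
  s0 (successors {s0}): φ is true.
  s1 (successors {s0, s1, s5, s6}): φ is true.
  s2 (successors {s2}): φ is false.
  s3 (successors {s0, s1, s2, s3, s4, s8}): φ is true.
  s4 (successors {s0, s2, s4, s5, s8}): φ is true.
  s5 (successors {s3, s4, s5, s7}): φ is true.
  s6 (successors {s6}): φ is false.
  s7 (successors {s3, s6, s7}): φ is true.
  s8 (successors {s8}): φ is false.
Detail at s2 (counterexample):
  At s2: q & (s | []s) is false, <>q is false, so (q & (s | []s)) | <>q is false.
    At s2: q is false, s | []s is false, so q & (s | []s) is false.
      At s2: s is false, []s is false, so s | []s is false.
    At s2: <>q requires q at some successor in {s2}.
      At s2: q is false.
    So <>q is false at s2.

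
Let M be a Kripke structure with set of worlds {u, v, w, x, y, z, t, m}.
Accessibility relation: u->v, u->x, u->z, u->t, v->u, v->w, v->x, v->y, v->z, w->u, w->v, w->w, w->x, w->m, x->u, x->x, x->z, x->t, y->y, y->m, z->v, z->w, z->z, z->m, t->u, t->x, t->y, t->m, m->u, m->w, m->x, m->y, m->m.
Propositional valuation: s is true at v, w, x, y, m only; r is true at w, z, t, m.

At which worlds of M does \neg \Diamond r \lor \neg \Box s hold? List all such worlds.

u, v, w, x, z, t, m

Let φ = \neg \Diamond r \lor \neg \Box s. Evaluate φ at each world:
  u (successors {v, x, z, t}): φ is true.
  v (successors {u, w, x, y, z}): φ is true.
  w (successors {u, v, w, x, m}): φ is true.
  x (successors {u, x, z, t}): φ is true.
  y (successors {y, m}): φ is false.
  z (successors {v, w, z, m}): φ is true.
  t (successors {u, x, y, m}): φ is true.
  m (successors {u, w, x, y, m}): φ is true.
For instance, at w:
  At w: \neg \Diamond r is false, \neg \Box s is true, so \neg \Diamond r \lor \neg \Box s is true.
    At w: \Diamond r is true, so \neg \Diamond r is false.
      At w: \Diamond r requires r at some successor in {u, v, w, x, m}.
        r holds at w, so \Diamond r is true at w.
    At w: \Box s is false, so \neg \Box s is true.
      At w: \Box s requires s at every successor {u, v, w, x, m}.
        s fails at u, so \Box s is false at w.
Satisfying worlds: {u, v, w, x, z, t, m}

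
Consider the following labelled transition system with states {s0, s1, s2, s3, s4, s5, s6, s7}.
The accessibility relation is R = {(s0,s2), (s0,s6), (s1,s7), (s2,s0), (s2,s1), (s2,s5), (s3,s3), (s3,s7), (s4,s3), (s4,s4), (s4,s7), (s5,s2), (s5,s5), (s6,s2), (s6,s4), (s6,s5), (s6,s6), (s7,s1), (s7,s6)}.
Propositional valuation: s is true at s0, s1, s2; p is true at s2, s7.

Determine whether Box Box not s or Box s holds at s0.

Recall that Box ψ holds at a world iff ψ holds at every accessible world, and Dia ψ holds iff ψ holds at some accessible world.
At s0: Box Box not s is false, Box s is false, so Box Box not s or Box s is false.
  At s0: Box Box not s requires Box not s at every successor {s2, s6}.
    Box not s fails at s2, so Box Box not s is false at s0.
      At s2: Box not s requires not s at every successor {s0, s1, s5}.
        not s fails at s0, so Box not s is false at s2.
  At s0: Box s requires s at every successor {s2, s6}.
    s fails at s6, so Box s is false at s0.

No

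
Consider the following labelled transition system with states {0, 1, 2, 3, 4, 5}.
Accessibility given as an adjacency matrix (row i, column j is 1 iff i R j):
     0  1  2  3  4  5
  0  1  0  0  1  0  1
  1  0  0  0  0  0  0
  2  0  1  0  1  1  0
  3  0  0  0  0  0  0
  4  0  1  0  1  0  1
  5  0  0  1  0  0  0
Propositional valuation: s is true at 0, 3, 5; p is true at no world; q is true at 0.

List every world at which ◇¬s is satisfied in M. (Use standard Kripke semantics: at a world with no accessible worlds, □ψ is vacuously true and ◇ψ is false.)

2, 4, 5

Let φ = ◇¬s. Evaluate φ at each world:
  0 (successors {0, 3, 5}): φ is false.
  1 (successors ∅): φ is false.
  2 (successors {1, 3, 4}): φ is true.
  3 (successors ∅): φ is false.
  4 (successors {1, 3, 5}): φ is true.
  5 (successors {2}): φ is true.
For instance, at 0:
  At 0: ◇¬s requires ¬s at some successor in {0, 3, 5}.
    At 0: ¬s is false.
    At 3: ¬s is false.
    At 5: ¬s is false.
  So ◇¬s is false at 0.
Satisfying worlds: {2, 4, 5}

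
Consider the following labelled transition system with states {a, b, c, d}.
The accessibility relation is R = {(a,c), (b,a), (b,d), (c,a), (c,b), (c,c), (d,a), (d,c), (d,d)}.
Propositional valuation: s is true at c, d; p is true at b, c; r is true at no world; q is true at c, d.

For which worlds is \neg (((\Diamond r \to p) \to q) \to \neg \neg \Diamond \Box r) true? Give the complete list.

Let φ = \neg (((\Diamond r \to p) \to q) \to \neg \neg \Diamond \Box r). Evaluate φ at each world:
  a (successors {c}): φ is false.
  b (successors {a, d}): φ is false.
  c (successors {a, b, c}): φ is true.
  d (successors {a, c, d}): φ is true.
For instance, at b:
  At b: ((\Diamond r \to p) \to q) \to \neg \neg \Diamond \Box r is true, so \neg (((\Diamond r \to p) \to q) \to \neg \neg \Diamond \Box r) is false.
    At b: (\Diamond r \to p) \to q is false, \neg \neg \Diamond \Box r is false, so ((\Diamond r \to p) \to q) \to \neg \neg \Diamond \Box r is true.
      At b: \Diamond r \to p is true, q is false, so (\Diamond r \to p) \to q is false.
      At b: \neg \Diamond \Box r is true, so \neg \neg \Diamond \Box r is false.
Satisfying worlds: {c, d}

c, d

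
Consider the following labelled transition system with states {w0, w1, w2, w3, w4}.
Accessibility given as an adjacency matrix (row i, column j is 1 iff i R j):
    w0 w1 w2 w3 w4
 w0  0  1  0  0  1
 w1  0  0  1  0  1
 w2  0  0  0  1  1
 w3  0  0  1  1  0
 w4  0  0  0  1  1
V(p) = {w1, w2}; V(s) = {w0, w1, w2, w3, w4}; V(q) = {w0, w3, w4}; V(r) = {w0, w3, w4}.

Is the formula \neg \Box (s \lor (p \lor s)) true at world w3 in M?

No

At w3: \Box (s \lor (p \lor s)) is true, so \neg \Box (s \lor (p \lor s)) is false.
  At w3: \Box (s \lor (p \lor s)) requires s \lor (p \lor s) at every successor {w2, w3}.
    At w2: s \lor (p \lor s) is true.
    At w3: s \lor (p \lor s) is true.
  So \Box (s \lor (p \lor s)) is true at w3.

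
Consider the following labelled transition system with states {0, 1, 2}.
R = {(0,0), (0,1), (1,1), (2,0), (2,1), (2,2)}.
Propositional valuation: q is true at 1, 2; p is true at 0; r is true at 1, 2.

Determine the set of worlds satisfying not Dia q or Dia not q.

Let φ = not Dia q or Dia not q. Evaluate φ at each world:
  0 (successors {0, 1}): φ is true.
  1 (successors {1}): φ is false.
  2 (successors {0, 1, 2}): φ is true.
For instance, at 1:
  At 1: not Dia q is false, Dia not q is false, so not Dia q or Dia not q is false.
    At 1: Dia q is true, so not Dia q is false.
      At 1: Dia q requires q at some successor in {1}.
        q holds at 1, so Dia q is true at 1.
    At 1: Dia not q requires not q at some successor in {1}.
      At 1: not q is false.
    So Dia not q is false at 1.
Satisfying worlds: {0, 2}

0, 2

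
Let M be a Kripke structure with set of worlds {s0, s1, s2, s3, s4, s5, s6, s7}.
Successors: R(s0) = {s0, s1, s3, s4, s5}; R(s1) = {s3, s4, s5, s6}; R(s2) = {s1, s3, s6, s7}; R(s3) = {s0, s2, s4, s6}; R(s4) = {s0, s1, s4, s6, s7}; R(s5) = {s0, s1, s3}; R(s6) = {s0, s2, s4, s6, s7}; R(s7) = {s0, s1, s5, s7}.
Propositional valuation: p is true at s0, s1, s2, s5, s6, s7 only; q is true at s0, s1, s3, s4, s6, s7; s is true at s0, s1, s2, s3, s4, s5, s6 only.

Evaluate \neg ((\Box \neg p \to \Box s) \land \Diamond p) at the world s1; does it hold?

At s1: (\Box \neg p \to \Box s) \land \Diamond p is true, so \neg ((\Box \neg p \to \Box s) \land \Diamond p) is false.
  At s1: \Box \neg p \to \Box s is true, \Diamond p is true, so (\Box \neg p \to \Box s) \land \Diamond p is true.
    At s1: \Box \neg p is false, \Box s is true, so \Box \neg p \to \Box s is true.
      At s1: \Box \neg p requires \neg p at every successor {s3, s4, s5, s6}.
        \neg p fails at s5, so \Box \neg p is false at s1.
      At s1: \Box s requires s at every successor {s3, s4, s5, s6}.
        At s3: s is true.
        At s4: s is true.
        At s5: s is true.
        At s6: s is true.
      So \Box s is true at s1.
    At s1: \Diamond p requires p at some successor in {s3, s4, s5, s6}.
      p holds at s5, so \Diamond p is true at s1.

No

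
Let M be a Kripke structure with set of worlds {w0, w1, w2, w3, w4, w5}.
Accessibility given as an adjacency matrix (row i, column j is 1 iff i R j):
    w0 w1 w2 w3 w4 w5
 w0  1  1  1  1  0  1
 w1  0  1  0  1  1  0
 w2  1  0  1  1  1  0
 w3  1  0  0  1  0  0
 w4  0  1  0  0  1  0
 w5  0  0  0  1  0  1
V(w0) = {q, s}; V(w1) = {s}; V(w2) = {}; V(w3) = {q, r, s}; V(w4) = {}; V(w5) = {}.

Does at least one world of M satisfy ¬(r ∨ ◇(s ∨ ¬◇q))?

Recall that ◇ψ holds at a world iff ψ holds at some accessible world.
Let φ = ¬(r ∨ ◇(s ∨ ¬◇q)). Evaluate φ at each world:
  w0 (successors {w0, w1, w2, w3, w5}): φ is false.
  w1 (successors {w1, w3, w4}): φ is false.
  w2 (successors {w0, w2, w3, w4}): φ is false.
  w3 (successors {w0, w3}): φ is false.
  w4 (successors {w1, w4}): φ is false.
  w5 (successors {w3, w5}): φ is false.
For instance, at w5:
  At w5: r ∨ ◇(s ∨ ¬◇q) is true, so ¬(r ∨ ◇(s ∨ ¬◇q)) is false.
    At w5: r is false, ◇(s ∨ ¬◇q) is true, so r ∨ ◇(s ∨ ¬◇q) is true.
      At w5: ◇(s ∨ ¬◇q) requires s ∨ ¬◇q at some successor in {w3, w5}.
        s ∨ ¬◇q holds at w3, so ◇(s ∨ ¬◇q) is true at w5.

No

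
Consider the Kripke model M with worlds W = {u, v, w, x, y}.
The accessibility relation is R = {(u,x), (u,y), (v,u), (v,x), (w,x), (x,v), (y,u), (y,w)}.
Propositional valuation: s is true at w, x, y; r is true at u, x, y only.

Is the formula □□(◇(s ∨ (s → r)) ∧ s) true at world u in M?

At u: □□(◇(s ∨ (s → r)) ∧ s) requires □(◇(s ∨ (s → r)) ∧ s) at every successor {x, y}.
  □(◇(s ∨ (s → r)) ∧ s) fails at x, so □□(◇(s ∨ (s → r)) ∧ s) is false at u.
    At x: □(◇(s ∨ (s → r)) ∧ s) requires ◇(s ∨ (s → r)) ∧ s at every successor {v}.
      ◇(s ∨ (s → r)) ∧ s fails at v, so □(◇(s ∨ (s → r)) ∧ s) is false at x.

No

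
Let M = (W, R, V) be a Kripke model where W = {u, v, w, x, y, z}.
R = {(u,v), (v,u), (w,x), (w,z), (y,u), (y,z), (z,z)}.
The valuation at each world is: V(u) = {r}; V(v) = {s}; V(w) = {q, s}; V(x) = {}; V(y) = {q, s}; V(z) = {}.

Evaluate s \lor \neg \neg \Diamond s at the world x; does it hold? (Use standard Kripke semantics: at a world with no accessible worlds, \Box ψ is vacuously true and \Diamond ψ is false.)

Recall that \Diamond ψ holds at a world iff ψ holds at some accessible world.
At x: s is false, \neg \neg \Diamond s is false, so s \lor \neg \neg \Diamond s is false.
  At x: \neg \Diamond s is true, so \neg \neg \Diamond s is false.
    At x: \Diamond s is false, so \neg \Diamond s is true.
      At x: no accessible worlds, so \Diamond s is false.

No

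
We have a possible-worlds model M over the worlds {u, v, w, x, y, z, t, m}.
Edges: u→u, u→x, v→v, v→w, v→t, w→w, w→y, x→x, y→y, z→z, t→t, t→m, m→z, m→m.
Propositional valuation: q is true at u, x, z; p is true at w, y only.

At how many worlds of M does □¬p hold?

Let φ = □¬p. Evaluate φ at each world:
  u (successors {u, x}): φ is true.
  v (successors {v, w, t}): φ is false.
  w (successors {w, y}): φ is false.
  x (successors {x}): φ is true.
  y (successors {y}): φ is false.
  z (successors {z}): φ is true.
  t (successors {t, m}): φ is true.
  m (successors {z, m}): φ is true.
For instance, at x:
  At x: □¬p requires ¬p at every successor {x}.
    At x: ¬p is true.
  So □¬p is true at x.
Satisfying worlds: {u, x, z, t, m}

5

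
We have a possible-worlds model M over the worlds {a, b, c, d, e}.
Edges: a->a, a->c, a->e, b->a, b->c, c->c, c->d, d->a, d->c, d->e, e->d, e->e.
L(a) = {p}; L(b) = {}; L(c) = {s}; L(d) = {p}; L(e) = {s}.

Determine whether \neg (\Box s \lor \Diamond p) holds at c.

At c: \Box s \lor \Diamond p is true, so \neg (\Box s \lor \Diamond p) is false.
  At c: \Box s is false, \Diamond p is true, so \Box s \lor \Diamond p is true.
    At c: \Box s requires s at every successor {c, d}.
      s fails at d, so \Box s is false at c.
    At c: \Diamond p requires p at some successor in {c, d}.
      p holds at d, so \Diamond p is true at c.

No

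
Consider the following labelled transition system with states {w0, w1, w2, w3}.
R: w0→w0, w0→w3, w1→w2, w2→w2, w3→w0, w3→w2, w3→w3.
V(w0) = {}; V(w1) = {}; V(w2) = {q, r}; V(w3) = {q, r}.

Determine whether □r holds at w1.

Yes

Recall that □ψ holds at a world iff ψ holds at every accessible world, and ◇ψ holds iff ψ holds at some accessible world.
At w1: □r requires r at every successor {w2}.
  At w2: r is true.
So □r is true at w1.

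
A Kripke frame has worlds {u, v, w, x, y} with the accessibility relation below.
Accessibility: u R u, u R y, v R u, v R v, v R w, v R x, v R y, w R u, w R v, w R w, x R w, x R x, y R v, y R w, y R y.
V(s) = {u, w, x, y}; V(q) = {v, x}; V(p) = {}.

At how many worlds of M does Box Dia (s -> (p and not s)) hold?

1

Recall that Box ψ holds at a world iff ψ holds at every accessible world, and Dia ψ holds iff ψ holds at some accessible world.
Let φ = Box Dia (s -> (p and not s)). Evaluate φ at each world:
  u (successors {u, y}): φ is false.
  v (successors {u, v, w, x, y}): φ is false.
  w (successors {u, v, w}): φ is false.
  x (successors {w, x}): φ is false.
  y (successors {v, w, y}): φ is true.
For instance, at u:
  At u: Box Dia (s -> (p and not s)) requires Dia (s -> (p and not s)) at every successor {u, y}.
    Dia (s -> (p and not s)) fails at u, so Box Dia (s -> (p and not s)) is false at u.
      At u: Dia (s -> (p and not s)) requires s -> (p and not s) at some successor in {u, y}.
        At u: s -> (p and not s) is false.
        At y: s -> (p and not s) is false.
      So Dia (s -> (p and not s)) is false at u.
Satisfying worlds: {y}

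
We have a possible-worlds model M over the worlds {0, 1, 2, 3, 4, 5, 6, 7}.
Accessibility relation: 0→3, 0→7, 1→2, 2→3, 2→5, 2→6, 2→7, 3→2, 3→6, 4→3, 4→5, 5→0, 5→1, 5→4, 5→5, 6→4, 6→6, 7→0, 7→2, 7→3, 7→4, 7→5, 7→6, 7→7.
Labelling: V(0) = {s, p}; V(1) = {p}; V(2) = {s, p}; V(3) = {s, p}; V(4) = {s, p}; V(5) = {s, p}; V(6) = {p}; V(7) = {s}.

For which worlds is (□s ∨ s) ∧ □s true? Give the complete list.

Recall that □ψ holds at a world iff ψ holds at every accessible world, and ◇ψ holds iff ψ holds at some accessible world.
Let φ = (□s ∨ s) ∧ □s. Evaluate φ at each world:
  0 (successors {3, 7}): φ is true.
  1 (successors {2}): φ is true.
  2 (successors {3, 5, 6, 7}): φ is false.
  3 (successors {2, 6}): φ is false.
  4 (successors {3, 5}): φ is true.
  5 (successors {0, 1, 4, 5}): φ is false.
  6 (successors {4, 6}): φ is false.
  7 (successors {0, 2, 3, 4, 5, 6, 7}): φ is false.
For instance, at 2:
  At 2: □s ∨ s is true, □s is false, so (□s ∨ s) ∧ □s is false.
    At 2: □s is false, s is true, so □s ∨ s is true.
      At 2: □s requires s at every successor {3, 5, 6, 7}.
        s fails at 6, so □s is false at 2.
    At 2: □s requires s at every successor {3, 5, 6, 7}.
      s fails at 6, so □s is false at 2.
Satisfying worlds: {0, 1, 4}

0, 1, 4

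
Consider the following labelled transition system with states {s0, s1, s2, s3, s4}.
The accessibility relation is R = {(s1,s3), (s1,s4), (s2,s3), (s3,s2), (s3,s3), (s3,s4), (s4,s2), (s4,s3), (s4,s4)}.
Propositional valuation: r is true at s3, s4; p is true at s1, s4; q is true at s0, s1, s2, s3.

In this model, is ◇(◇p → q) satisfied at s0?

No

At s0: no accessible worlds, so ◇(◇p → q) is false.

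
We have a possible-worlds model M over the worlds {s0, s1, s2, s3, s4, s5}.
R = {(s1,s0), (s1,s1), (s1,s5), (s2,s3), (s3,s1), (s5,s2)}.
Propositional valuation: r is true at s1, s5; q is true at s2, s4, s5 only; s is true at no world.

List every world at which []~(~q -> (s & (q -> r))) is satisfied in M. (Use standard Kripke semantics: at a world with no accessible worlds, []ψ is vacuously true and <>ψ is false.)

s0, s2, s3, s4

Let φ = []~(~q -> (s & (q -> r))). Evaluate φ at each world:
  s0 (successors ∅): φ is true.
  s1 (successors {s0, s1, s5}): φ is false.
  s2 (successors {s3}): φ is true.
  s3 (successors {s1}): φ is true.
  s4 (successors ∅): φ is true.
  s5 (successors {s2}): φ is false.
For instance, at s1:
  At s1: []~(~q -> (s & (q -> r))) requires ~(~q -> (s & (q -> r))) at every successor {s0, s1, s5}.
    ~(~q -> (s & (q -> r))) fails at s5, so []~(~q -> (s & (q -> r))) is false at s1.
Satisfying worlds: {s0, s2, s3, s4}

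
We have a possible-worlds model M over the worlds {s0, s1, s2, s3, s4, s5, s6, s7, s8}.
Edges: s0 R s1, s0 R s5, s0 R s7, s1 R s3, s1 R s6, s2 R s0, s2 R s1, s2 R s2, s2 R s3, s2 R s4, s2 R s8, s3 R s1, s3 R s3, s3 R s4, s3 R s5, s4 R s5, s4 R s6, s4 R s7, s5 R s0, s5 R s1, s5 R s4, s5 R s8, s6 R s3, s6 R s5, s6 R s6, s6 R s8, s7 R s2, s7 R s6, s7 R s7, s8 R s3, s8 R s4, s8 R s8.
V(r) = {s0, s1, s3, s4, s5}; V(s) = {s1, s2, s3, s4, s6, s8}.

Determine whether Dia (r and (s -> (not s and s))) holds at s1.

No

At s1: Dia (r and (s -> (not s and s))) requires r and (s -> (not s and s)) at some successor in {s3, s6}.
  At s3: r and (s -> (not s and s)) is false.
  At s6: r and (s -> (not s and s)) is false.
So Dia (r and (s -> (not s and s))) is false at s1.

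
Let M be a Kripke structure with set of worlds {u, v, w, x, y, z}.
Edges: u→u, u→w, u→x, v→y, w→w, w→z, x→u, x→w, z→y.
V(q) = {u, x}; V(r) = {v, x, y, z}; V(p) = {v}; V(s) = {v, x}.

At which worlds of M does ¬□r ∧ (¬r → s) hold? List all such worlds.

Let φ = ¬□r ∧ (¬r → s). Evaluate φ at each world:
  u (successors {u, w, x}): φ is false.
  v (successors {y}): φ is false.
  w (successors {w, z}): φ is false.
  x (successors {u, w}): φ is true.
  y (successors ∅): φ is false.
  z (successors {y}): φ is false.
For instance, at u:
  At u: ¬□r is true, ¬r → s is false, so ¬□r ∧ (¬r → s) is false.
    At u: □r is false, so ¬□r is true.
      At u: □r requires r at every successor {u, w, x}.
        r fails at u, so □r is false at u.
Satisfying worlds: {x}

x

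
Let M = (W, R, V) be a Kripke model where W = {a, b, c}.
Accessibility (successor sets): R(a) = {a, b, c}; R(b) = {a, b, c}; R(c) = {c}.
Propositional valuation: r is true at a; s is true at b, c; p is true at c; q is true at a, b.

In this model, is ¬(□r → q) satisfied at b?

At b: □r → q is true, so ¬(□r → q) is false.
  At b: □r is false, q is true, so □r → q is true.
    At b: □r requires r at every successor {a, b, c}.
      r fails at b, so □r is false at b.

No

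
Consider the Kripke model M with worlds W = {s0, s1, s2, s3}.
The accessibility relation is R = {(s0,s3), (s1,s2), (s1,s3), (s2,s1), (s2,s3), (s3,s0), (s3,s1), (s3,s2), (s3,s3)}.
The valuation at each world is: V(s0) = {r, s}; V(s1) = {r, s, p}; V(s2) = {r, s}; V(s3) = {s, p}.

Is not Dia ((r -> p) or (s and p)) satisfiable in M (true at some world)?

No

Recall that Dia ψ holds at a world iff ψ holds at some accessible world.
Let φ = not Dia ((r -> p) or (s and p)). Evaluate φ at each world:
  s0 (successors {s3}): φ is false.
  s1 (successors {s2, s3}): φ is false.
  s2 (successors {s1, s3}): φ is false.
  s3 (successors {s0, s1, s2, s3}): φ is false.
For instance, at s1:
  At s1: Dia ((r -> p) or (s and p)) is true, so not Dia ((r -> p) or (s and p)) is false.
    At s1: Dia ((r -> p) or (s and p)) requires (r -> p) or (s and p) at some successor in {s2, s3}.
      (r -> p) or (s and p) holds at s3, so Dia ((r -> p) or (s and p)) is true at s1.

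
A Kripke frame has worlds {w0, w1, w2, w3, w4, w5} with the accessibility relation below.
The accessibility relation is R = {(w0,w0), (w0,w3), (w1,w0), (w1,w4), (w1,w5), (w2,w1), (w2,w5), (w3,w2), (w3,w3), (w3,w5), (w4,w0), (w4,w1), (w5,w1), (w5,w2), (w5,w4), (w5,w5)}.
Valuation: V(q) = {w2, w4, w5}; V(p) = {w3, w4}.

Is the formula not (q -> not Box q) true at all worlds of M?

Recall that Box ψ holds at a world iff ψ holds at every accessible world, and Dia ψ holds iff ψ holds at some accessible world.
Let φ = not (q -> not Box q). Evaluate φ at each world:
  w0 (successors {w0, w3}): φ is false.
  w1 (successors {w0, w4, w5}): φ is false.
  w2 (successors {w1, w5}): φ is false.
  w3 (successors {w2, w3, w5}): φ is false.
  w4 (successors {w0, w1}): φ is false.
  w5 (successors {w1, w2, w4, w5}): φ is false.
Detail at w0 (counterexample):
  At w0: q -> not Box q is true, so not (q -> not Box q) is false.
    At w0: q is false, not Box q is true, so q -> not Box q is true.
      At w0: Box q is false, so not Box q is true.

No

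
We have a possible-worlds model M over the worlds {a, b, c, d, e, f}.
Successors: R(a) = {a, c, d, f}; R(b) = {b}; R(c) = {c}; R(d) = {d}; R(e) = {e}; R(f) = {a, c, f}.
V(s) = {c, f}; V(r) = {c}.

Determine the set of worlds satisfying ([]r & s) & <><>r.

c

Recall that []ψ holds at a world iff ψ holds at every accessible world, and <>ψ holds iff ψ holds at some accessible world.
Let φ = ([]r & s) & <><>r. Evaluate φ at each world:
  a (successors {a, c, d, f}): φ is false.
  b (successors {b}): φ is false.
  c (successors {c}): φ is true.
  d (successors {d}): φ is false.
  e (successors {e}): φ is false.
  f (successors {a, c, f}): φ is false.
For instance, at f:
  At f: []r & s is false, <><>r is true, so ([]r & s) & <><>r is false.
    At f: []r is false, s is true, so []r & s is false.
      At f: []r requires r at every successor {a, c, f}.
        r fails at a, so []r is false at f.
    At f: <><>r requires <>r at some successor in {a, c, f}.
      <>r holds at a, so <><>r is true at f.
Satisfying worlds: {c}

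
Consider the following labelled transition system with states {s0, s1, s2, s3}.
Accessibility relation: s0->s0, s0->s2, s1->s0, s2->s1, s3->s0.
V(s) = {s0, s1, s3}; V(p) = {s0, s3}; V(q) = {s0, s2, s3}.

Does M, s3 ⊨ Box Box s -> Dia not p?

At s3: Box Box s is false, Dia not p is false, so Box Box s -> Dia not p is true.
  At s3: Box Box s requires Box s at every successor {s0}.
    Box s fails at s0, so Box Box s is false at s3.
      At s0: Box s requires s at every successor {s0, s2}.
        s fails at s2, so Box s is false at s0.
  At s3: Dia not p requires not p at some successor in {s0}.
    At s0: not p is false.
  So Dia not p is false at s3.

Yes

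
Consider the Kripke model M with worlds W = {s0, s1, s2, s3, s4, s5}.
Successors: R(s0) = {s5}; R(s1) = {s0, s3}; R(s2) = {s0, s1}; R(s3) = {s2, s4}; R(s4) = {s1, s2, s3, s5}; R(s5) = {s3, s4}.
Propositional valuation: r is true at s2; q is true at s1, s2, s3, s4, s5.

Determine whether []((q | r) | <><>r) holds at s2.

At s2: []((q | r) | <><>r) requires (q | r) | <><>r at every successor {s0, s1}.
  (q | r) | <><>r fails at s0, so []((q | r) | <><>r) is false at s2.
    At s0: q | r is false, <><>r is false, so (q | r) | <><>r is false.
      At s0: <><>r requires <>r at some successor in {s5}.
        At s5: <>r is false.
      So <><>r is false at s0.

No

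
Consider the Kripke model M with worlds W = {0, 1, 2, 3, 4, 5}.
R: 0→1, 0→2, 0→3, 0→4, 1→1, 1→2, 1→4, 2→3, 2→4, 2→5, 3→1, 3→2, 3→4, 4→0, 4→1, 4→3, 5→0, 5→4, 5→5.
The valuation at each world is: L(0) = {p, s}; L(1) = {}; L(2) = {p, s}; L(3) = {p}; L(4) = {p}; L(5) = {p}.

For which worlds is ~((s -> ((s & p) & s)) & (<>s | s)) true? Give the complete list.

Let φ = ~((s -> ((s & p) & s)) & (<>s | s)). Evaluate φ at each world:
  0 (successors {1, 2, 3, 4}): φ is false.
  1 (successors {1, 2, 4}): φ is false.
  2 (successors {3, 4, 5}): φ is false.
  3 (successors {1, 2, 4}): φ is false.
  4 (successors {0, 1, 3}): φ is false.
  5 (successors {0, 4, 5}): φ is false.
For instance, at 1:
  At 1: (s -> ((s & p) & s)) & (<>s | s) is true, so ~((s -> ((s & p) & s)) & (<>s | s)) is false.
    At 1: s -> ((s & p) & s) is true, <>s | s is true, so (s -> ((s & p) & s)) & (<>s | s) is true.
      At 1: <>s is true, s is false, so <>s | s is true.
Satisfying worlds: none.

none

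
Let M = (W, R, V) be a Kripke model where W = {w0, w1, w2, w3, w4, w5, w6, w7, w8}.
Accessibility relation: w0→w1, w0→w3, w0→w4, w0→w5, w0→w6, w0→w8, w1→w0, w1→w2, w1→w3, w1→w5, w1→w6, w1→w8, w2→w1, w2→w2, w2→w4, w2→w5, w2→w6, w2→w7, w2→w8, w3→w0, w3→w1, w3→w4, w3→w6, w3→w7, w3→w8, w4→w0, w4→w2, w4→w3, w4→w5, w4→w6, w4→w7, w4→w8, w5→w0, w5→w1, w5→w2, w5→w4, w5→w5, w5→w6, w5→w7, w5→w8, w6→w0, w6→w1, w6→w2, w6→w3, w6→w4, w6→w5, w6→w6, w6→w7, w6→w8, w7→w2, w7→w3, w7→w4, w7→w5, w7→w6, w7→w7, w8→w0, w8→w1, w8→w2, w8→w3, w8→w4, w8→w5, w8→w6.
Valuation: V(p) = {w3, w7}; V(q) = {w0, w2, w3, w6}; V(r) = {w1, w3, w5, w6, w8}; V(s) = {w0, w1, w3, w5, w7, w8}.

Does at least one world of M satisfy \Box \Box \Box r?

No

Recall that \Box ψ holds at a world iff ψ holds at every accessible world, and \Diamond ψ holds iff ψ holds at some accessible world.
Let φ = \Box \Box \Box r. Evaluate φ at each world:
  w0 (successors {w1, w3, w4, w5, w6, w8}): φ is false.
  w1 (successors {w0, w2, w3, w5, w6, w8}): φ is false.
  w2 (successors {w1, w2, w4, w5, w6, w7, w8}): φ is false.
  w3 (successors {w0, w1, w4, w6, w7, w8}): φ is false.
  w4 (successors {w0, w2, w3, w5, w6, w7, w8}): φ is false.
  w5 (successors {w0, w1, w2, w4, w5, w6, w7, w8}): φ is false.
  w6 (successors {w0, w1, w2, w3, w4, w5, w6, w7, w8}): φ is false.
  w7 (successors {w2, w3, w4, w5, w6, w7}): φ is false.
  w8 (successors {w0, w1, w2, w3, w4, w5, w6}): φ is false.
For instance, at w1:
  At w1: \Box \Box \Box r requires \Box \Box r at every successor {w0, w2, w3, w5, w6, w8}.
    \Box \Box r fails at w0, so \Box \Box \Box r is false at w1.
      At w0: \Box \Box r requires \Box r at every successor {w1, w3, w4, w5, w6, w8}.
        \Box r fails at w1, so \Box \Box r is false at w0.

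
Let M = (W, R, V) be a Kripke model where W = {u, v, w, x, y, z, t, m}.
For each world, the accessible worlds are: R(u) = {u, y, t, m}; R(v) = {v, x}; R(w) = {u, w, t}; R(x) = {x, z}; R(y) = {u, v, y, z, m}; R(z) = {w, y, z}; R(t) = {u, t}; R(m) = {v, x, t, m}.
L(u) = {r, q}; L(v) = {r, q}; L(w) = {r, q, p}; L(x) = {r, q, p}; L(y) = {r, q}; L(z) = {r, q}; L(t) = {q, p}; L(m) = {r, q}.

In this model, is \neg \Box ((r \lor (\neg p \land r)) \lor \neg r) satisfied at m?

No

At m: \Box ((r \lor (\neg p \land r)) \lor \neg r) is true, so \neg \Box ((r \lor (\neg p \land r)) \lor \neg r) is false.
  At m: \Box ((r \lor (\neg p \land r)) \lor \neg r) requires (r \lor (\neg p \land r)) \lor \neg r at every successor {v, x, t, m}.
    At v: (r \lor (\neg p \land r)) \lor \neg r is true.
    At x: (r \lor (\neg p \land r)) \lor \neg r is true.
    At t: (r \lor (\neg p \land r)) \lor \neg r is true.
    At m: (r \lor (\neg p \land r)) \lor \neg r is true.
  So \Box ((r \lor (\neg p \land r)) \lor \neg r) is true at m.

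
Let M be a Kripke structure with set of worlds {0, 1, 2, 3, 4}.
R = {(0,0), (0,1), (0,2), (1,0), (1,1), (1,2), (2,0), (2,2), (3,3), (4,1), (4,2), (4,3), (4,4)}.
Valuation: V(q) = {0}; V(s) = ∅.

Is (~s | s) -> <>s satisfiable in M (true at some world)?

Let φ = (~s | s) -> <>s. Evaluate φ at each world:
  0 (successors {0, 1, 2}): φ is false.
  1 (successors {0, 1, 2}): φ is false.
  2 (successors {0, 2}): φ is false.
  3 (successors {3}): φ is false.
  4 (successors {1, 2, 3, 4}): φ is false.
For instance, at 2:
  At 2: ~s | s is true, <>s is false, so (~s | s) -> <>s is false.
    At 2: <>s requires s at some successor in {0, 2}.
      At 0: s is false.
      At 2: s is false.
    So <>s is false at 2.

No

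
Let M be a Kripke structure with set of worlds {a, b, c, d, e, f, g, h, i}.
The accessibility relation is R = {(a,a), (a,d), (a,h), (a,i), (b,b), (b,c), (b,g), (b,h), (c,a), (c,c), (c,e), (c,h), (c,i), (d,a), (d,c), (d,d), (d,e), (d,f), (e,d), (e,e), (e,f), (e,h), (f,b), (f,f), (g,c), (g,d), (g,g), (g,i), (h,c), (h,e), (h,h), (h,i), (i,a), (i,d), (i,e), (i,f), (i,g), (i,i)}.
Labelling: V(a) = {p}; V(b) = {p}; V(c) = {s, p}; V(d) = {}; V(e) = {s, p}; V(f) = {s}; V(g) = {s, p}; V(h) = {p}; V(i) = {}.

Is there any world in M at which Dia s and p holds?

Yes

Let φ = Dia s and p. Evaluate φ at each world:
  a (successors {a, d, h, i}): φ is false.
  b (successors {b, c, g, h}): φ is true.
  c (successors {a, c, e, h, i}): φ is true.
  d (successors {a, c, d, e, f}): φ is false.
  e (successors {d, e, f, h}): φ is true.
  f (successors {b, f}): φ is false.
  g (successors {c, d, g, i}): φ is true.
  h (successors {c, e, h, i}): φ is true.
  i (successors {a, d, e, f, g, i}): φ is false.
Detail at b (witness):
  At b: Dia s is true, p is true, so Dia s and p is true.
    At b: Dia s requires s at some successor in {b, c, g, h}.
      s holds at c, so Dia s is true at b.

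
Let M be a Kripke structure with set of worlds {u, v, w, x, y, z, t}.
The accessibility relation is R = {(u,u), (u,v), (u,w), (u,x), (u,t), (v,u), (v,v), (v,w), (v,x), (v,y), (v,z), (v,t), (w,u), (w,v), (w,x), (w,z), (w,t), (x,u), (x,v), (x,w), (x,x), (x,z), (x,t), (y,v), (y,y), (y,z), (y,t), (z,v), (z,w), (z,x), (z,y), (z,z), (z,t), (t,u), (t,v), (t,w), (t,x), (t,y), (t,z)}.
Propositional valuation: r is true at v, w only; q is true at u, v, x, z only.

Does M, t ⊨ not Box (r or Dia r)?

At t: Box (r or Dia r) is true, so not Box (r or Dia r) is false.
  At t: Box (r or Dia r) requires r or Dia r at every successor {u, v, w, x, y, z}.
    At u: r or Dia r is true.
    At v: r or Dia r is true.
    At w: r or Dia r is true.
    At x: r or Dia r is true.
    At y: r or Dia r is true.
    At z: r or Dia r is true.
  So Box (r or Dia r) is true at t.

No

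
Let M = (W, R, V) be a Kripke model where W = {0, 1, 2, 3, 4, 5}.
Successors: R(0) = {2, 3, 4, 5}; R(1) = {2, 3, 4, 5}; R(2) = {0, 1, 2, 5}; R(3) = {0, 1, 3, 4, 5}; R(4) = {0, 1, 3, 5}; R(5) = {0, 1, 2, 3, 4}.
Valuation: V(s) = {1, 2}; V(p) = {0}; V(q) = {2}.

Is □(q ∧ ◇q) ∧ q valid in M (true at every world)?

Recall that □ψ holds at a world iff ψ holds at every accessible world, and ◇ψ holds iff ψ holds at some accessible world.
Let φ = □(q ∧ ◇q) ∧ q. Evaluate φ at each world:
  0 (successors {2, 3, 4, 5}): φ is false.
  1 (successors {2, 3, 4, 5}): φ is false.
  2 (successors {0, 1, 2, 5}): φ is false.
  3 (successors {0, 1, 3, 4, 5}): φ is false.
  4 (successors {0, 1, 3, 5}): φ is false.
  5 (successors {0, 1, 2, 3, 4}): φ is false.
Detail at 0 (counterexample):
  At 0: □(q ∧ ◇q) is false, q is false, so □(q ∧ ◇q) ∧ q is false.
    At 0: □(q ∧ ◇q) requires q ∧ ◇q at every successor {2, 3, 4, 5}.
      q ∧ ◇q fails at 3, so □(q ∧ ◇q) is false at 0.

No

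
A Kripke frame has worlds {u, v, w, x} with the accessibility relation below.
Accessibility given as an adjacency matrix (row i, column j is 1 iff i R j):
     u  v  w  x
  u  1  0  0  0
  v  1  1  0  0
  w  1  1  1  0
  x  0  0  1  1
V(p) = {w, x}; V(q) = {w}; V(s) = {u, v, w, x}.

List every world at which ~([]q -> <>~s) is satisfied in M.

Let φ = ~([]q -> <>~s). Evaluate φ at each world:
  u (successors {u}): φ is false.
  v (successors {u, v}): φ is false.
  w (successors {u, v, w}): φ is false.
  x (successors {w, x}): φ is false.
For instance, at x:
  At x: []q -> <>~s is true, so ~([]q -> <>~s) is false.
    At x: []q is false, <>~s is false, so []q -> <>~s is true.
      At x: []q requires q at every successor {w, x}.
        q fails at x, so []q is false at x.
      At x: <>~s requires ~s at some successor in {w, x}.
        At w: ~s is false.
        At x: ~s is false.
      So <>~s is false at x.
Satisfying worlds: none.

none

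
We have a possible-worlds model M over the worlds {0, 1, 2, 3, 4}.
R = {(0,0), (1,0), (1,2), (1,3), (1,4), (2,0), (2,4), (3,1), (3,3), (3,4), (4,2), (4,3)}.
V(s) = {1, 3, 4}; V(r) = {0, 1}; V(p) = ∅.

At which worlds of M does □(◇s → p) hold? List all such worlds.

0

Let φ = □(◇s → p). Evaluate φ at each world:
  0 (successors {0}): φ is true.
  1 (successors {0, 2, 3, 4}): φ is false.
  2 (successors {0, 4}): φ is false.
  3 (successors {1, 3, 4}): φ is false.
  4 (successors {2, 3}): φ is false.
For instance, at 2:
  At 2: □(◇s → p) requires ◇s → p at every successor {0, 4}.
    ◇s → p fails at 4, so □(◇s → p) is false at 2.
      At 4: ◇s is true, p is false, so ◇s → p is false.
Satisfying worlds: {0}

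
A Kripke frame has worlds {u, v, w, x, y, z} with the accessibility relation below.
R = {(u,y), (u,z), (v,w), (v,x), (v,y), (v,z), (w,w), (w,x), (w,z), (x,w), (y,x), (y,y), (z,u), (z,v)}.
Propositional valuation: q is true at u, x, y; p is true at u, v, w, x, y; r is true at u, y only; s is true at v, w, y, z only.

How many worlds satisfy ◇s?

Let φ = ◇s. Evaluate φ at each world:
  u (successors {y, z}): φ is true.
  v (successors {w, x, y, z}): φ is true.
  w (successors {w, x, z}): φ is true.
  x (successors {w}): φ is true.
  y (successors {x, y}): φ is true.
  z (successors {u, v}): φ is true.
For instance, at w:
  At w: ◇s requires s at some successor in {w, x, z}.
    s holds at w, so ◇s is true at w.
Satisfying worlds: {u, v, w, x, y, z}

6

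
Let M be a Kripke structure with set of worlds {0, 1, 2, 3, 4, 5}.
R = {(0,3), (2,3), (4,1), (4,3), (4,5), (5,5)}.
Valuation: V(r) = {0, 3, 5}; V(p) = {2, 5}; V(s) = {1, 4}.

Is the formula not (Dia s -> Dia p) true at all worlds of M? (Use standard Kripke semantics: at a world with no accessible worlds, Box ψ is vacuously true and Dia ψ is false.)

No

Recall that Dia ψ holds at a world iff ψ holds at some accessible world.
Let φ = not (Dia s -> Dia p). Evaluate φ at each world:
  0 (successors {3}): φ is false.
  1 (successors ∅): φ is false.
  2 (successors {3}): φ is false.
  3 (successors ∅): φ is false.
  4 (successors {1, 3, 5}): φ is false.
  5 (successors {5}): φ is false.
Detail at 0 (counterexample):
  At 0: Dia s -> Dia p is true, so not (Dia s -> Dia p) is false.
    At 0: Dia s is false, Dia p is false, so Dia s -> Dia p is true.
      At 0: Dia s requires s at some successor in {3}.
        At 3: s is false.
      So Dia s is false at 0.
      At 0: Dia p requires p at some successor in {3}.
        At 3: p is false.
      So Dia p is false at 0.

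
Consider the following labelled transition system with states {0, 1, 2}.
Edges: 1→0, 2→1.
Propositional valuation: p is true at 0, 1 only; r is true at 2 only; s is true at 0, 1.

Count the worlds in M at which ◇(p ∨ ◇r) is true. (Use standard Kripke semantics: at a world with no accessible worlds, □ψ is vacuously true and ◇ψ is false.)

2

Let φ = ◇(p ∨ ◇r). Evaluate φ at each world:
  0 (successors ∅): φ is false.
  1 (successors {0}): φ is true.
  2 (successors {1}): φ is true.
For instance, at 1:
  At 1: ◇(p ∨ ◇r) requires p ∨ ◇r at some successor in {0}.
    p ∨ ◇r holds at 0, so ◇(p ∨ ◇r) is true at 1.
      At 0: p is true, ◇r is false, so p ∨ ◇r is true.
Satisfying worlds: {1, 2}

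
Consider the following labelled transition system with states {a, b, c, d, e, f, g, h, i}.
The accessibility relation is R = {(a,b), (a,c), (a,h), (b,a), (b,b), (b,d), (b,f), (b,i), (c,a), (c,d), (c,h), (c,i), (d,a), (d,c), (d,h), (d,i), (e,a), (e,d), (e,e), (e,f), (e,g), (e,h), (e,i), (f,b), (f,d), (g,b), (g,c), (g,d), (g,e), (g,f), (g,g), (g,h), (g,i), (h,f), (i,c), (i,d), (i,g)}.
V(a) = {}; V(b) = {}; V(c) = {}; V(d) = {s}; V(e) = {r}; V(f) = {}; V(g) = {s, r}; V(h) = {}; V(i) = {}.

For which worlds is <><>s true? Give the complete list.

Let φ = <><>s. Evaluate φ at each world:
  a (successors {b, c, h}): φ is true.
  b (successors {a, b, d, f, i}): φ is true.
  c (successors {a, d, h, i}): φ is true.
  d (successors {a, c, h, i}): φ is true.
  e (successors {a, d, e, f, g, h, i}): φ is true.
  f (successors {b, d}): φ is true.
  g (successors {b, c, d, e, f, g, h, i}): φ is true.
  h (successors {f}): φ is true.
  i (successors {c, d, g}): φ is true.
For instance, at a:
  At a: <><>s requires <>s at some successor in {b, c, h}.
    <>s holds at b, so <><>s is true at a.
      At b: <>s requires s at some successor in {a, b, d, f, i}.
        s holds at d, so <>s is true at b.
Satisfying worlds: {a, b, c, d, e, f, g, h, i}

a, b, c, d, e, f, g, h, i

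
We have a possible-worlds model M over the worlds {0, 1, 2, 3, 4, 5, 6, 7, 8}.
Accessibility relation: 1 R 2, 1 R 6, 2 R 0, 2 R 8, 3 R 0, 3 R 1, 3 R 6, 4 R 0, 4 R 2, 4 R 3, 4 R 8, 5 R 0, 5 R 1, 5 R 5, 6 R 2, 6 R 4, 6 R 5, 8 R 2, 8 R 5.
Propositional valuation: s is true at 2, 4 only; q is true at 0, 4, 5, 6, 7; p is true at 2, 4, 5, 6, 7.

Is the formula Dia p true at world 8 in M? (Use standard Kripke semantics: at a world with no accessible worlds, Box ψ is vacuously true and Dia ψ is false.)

At 8: Dia p requires p at some successor in {2, 5}.
  p holds at 2, so Dia p is true at 8.

Yes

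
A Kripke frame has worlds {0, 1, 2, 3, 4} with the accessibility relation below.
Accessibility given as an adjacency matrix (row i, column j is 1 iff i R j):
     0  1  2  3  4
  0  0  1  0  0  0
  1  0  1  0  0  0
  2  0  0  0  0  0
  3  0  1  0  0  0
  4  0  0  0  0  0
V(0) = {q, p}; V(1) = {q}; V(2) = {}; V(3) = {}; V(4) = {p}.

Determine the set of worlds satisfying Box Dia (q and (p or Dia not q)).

Recall that Box ψ holds at a world iff ψ holds at every accessible world, and Dia ψ holds iff ψ holds at some accessible world.
Let φ = Box Dia (q and (p or Dia not q)). Evaluate φ at each world:
  0 (successors {1}): φ is false.
  1 (successors {1}): φ is false.
  2 (successors ∅): φ is true.
  3 (successors {1}): φ is false.
  4 (successors ∅): φ is true.
For instance, at 0:
  At 0: Box Dia (q and (p or Dia not q)) requires Dia (q and (p or Dia not q)) at every successor {1}.
    Dia (q and (p or Dia not q)) fails at 1, so Box Dia (q and (p or Dia not q)) is false at 0.
      At 1: Dia (q and (p or Dia not q)) requires q and (p or Dia not q) at some successor in {1}.
        At 1: q and (p or Dia not q) is false.
      So Dia (q and (p or Dia not q)) is false at 1.
Satisfying worlds: {2, 4}

2, 4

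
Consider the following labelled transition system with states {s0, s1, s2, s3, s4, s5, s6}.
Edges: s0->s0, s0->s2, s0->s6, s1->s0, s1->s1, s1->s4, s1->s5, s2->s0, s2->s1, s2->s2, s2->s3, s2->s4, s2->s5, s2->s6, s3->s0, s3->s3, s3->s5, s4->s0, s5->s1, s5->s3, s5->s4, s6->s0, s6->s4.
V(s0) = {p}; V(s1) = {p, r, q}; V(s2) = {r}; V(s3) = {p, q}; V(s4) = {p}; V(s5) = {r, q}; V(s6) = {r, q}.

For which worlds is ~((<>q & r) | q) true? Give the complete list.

Let φ = ~((<>q & r) | q). Evaluate φ at each world:
  s0 (successors {s0, s2, s6}): φ is true.
  s1 (successors {s0, s1, s4, s5}): φ is false.
  s2 (successors {s0, s1, s2, s3, s4, s5, s6}): φ is false.
  s3 (successors {s0, s3, s5}): φ is false.
  s4 (successors {s0}): φ is true.
  s5 (successors {s1, s3, s4}): φ is false.
  s6 (successors {s0, s4}): φ is false.
For instance, at s6:
  At s6: (<>q & r) | q is true, so ~((<>q & r) | q) is false.
    At s6: <>q & r is false, q is true, so (<>q & r) | q is true.
      At s6: <>q is false, r is true, so <>q & r is false.
Satisfying worlds: {s0, s4}

s0, s4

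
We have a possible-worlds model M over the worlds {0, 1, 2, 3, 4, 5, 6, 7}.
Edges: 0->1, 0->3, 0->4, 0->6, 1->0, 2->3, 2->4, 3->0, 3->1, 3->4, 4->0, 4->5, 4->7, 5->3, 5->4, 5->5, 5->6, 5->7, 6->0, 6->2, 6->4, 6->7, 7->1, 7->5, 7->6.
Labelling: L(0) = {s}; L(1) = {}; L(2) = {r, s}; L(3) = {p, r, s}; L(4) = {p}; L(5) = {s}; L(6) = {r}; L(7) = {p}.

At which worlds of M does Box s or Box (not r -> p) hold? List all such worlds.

Let φ = Box s or Box (not r -> p). Evaluate φ at each world:
  0 (successors {1, 3, 4, 6}): φ is false.
  1 (successors {0}): φ is true.
  2 (successors {3, 4}): φ is true.
  3 (successors {0, 1, 4}): φ is false.
  4 (successors {0, 5, 7}): φ is false.
  5 (successors {3, 4, 5, 6, 7}): φ is false.
  6 (successors {0, 2, 4, 7}): φ is false.
  7 (successors {1, 5, 6}): φ is false.
For instance, at 1:
  At 1: Box s is true, Box (not r -> p) is false, so Box s or Box (not r -> p) is true.
    At 1: Box s requires s at every successor {0}.
      At 0: s is true.
    So Box s is true at 1.
    At 1: Box (not r -> p) requires not r -> p at every successor {0}.
      not r -> p fails at 0, so Box (not r -> p) is false at 1.
Satisfying worlds: {1, 2}

1, 2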